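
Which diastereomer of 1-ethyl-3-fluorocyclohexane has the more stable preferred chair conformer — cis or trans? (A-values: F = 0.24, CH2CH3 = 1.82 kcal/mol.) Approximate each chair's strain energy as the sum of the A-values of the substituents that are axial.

cis

At 1,3 positions (parity same): cis → (e,e or a,a); trans → (a,e or e,a).
Best chair for cis: E = 0.00 kcal/mol; best chair for trans: E = 0.24 kcal/mol.
The cis isomer is lower by 0.24 kcal/mol.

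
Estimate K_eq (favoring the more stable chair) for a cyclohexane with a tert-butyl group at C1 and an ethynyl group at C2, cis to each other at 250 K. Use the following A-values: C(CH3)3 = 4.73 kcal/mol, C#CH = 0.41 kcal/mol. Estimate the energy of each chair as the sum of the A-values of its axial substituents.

C1 and C2 have opposite parity, so for the cis isomer the two substituents are one axial and one equatorial in each chair.
Chair I (tert-butyl axial, ethynyl equatorial): E = 4.73 kcal/mol; chair II (tert-butyl equatorial, ethynyl axial): E = 0.41 kcal/mol.
ΔG = 4.32 kcal/mol between the two chairs.
K = exp(ΔG/RT) with R = 1.987×10⁻³ kcal mol⁻¹ K⁻¹ and T = 250 K gives K ≈ 5.98e+03.

K ≈ 5982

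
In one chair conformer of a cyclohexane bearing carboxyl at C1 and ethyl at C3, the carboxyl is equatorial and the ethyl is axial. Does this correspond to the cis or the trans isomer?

C1 and C3 have the same parity, so their axial bonds point in the same direction.
With same-parity carbons, two substituents on the same face are both axial or both equatorial; opposite faces give one of each.
Here the groups are equatorial/axial → opposite face → trans.

trans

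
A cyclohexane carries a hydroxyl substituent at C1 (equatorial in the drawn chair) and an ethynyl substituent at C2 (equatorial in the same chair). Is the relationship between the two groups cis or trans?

C1 and C2 have opposite parity, so their axial bonds point in opposite directions.
With opposite-parity carbons, two substituents on the same face are one axial and one equatorial; opposite faces give both axial or both equatorial.
Here the groups are equatorial/equatorial → opposite face → trans.

trans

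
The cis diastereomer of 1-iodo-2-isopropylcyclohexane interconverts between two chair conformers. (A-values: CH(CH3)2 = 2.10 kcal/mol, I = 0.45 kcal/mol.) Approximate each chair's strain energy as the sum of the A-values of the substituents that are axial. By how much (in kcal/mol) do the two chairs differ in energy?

1.65 kcal/mol

C1 and C2 have opposite parity, so for the cis isomer the two substituents are one axial and one equatorial in each chair.
Chair I (isopropyl axial, iodo equatorial): E = 2.10 kcal/mol.
Chair II (isopropyl equatorial, iodo axial): E = 0.45 kcal/mol.
ΔE = 2.10 − 0.45 = 1.65 kcal/mol; chair II is more stable.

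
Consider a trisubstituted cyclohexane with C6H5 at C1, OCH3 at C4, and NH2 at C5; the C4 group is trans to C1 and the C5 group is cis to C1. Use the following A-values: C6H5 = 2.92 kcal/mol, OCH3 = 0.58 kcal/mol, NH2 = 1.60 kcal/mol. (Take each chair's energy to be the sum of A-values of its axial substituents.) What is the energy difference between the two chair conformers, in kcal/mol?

Chair I (phenyl axial, methoxy axial, amino axial): E = 5.10 kcal/mol.
Chair II (phenyl equatorial, methoxy equatorial, amino equatorial): E = 0.00 kcal/mol.
ΔE = 5.10 − 0.00 = 5.10 kcal/mol; chair II is more stable.

5.10 kcal/mol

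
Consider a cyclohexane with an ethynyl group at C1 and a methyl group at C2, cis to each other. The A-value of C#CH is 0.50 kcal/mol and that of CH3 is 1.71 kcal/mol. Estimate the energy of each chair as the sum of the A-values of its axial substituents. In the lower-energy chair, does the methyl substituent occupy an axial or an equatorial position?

equatorial

C1 and C2 have opposite parity, so for the cis isomer the two substituents are one axial and one equatorial in each chair.
Chair I (ethynyl axial, methyl equatorial): E = 0.50 kcal/mol.
Chair II (ethynyl equatorial, methyl axial): E = 1.71 kcal/mol.
Chair I is the more stable (lower-energy) conformer, and in that chair the methyl group is equatorial.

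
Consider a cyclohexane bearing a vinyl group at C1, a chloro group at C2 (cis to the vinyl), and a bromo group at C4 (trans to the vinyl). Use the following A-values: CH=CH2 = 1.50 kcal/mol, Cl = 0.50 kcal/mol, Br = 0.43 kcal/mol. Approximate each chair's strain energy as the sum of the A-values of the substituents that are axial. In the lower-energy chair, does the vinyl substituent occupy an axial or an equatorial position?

Chair I (vinyl axial, chloro equatorial, bromo axial): E = 1.93 kcal/mol.
Chair II (vinyl equatorial, chloro axial, bromo equatorial): E = 0.50 kcal/mol.
Chair II is the more stable (lower-energy) conformer, and in that chair the vinyl group is equatorial.

equatorial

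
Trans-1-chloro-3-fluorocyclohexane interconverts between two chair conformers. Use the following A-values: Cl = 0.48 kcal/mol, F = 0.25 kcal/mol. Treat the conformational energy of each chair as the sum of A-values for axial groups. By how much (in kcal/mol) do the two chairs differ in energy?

0.23 kcal/mol

C1 and C3 have the same parity, so for the trans isomer the two substituents are one axial and one equatorial in each chair.
Chair I (chloro axial, fluoro equatorial): E = 0.48 kcal/mol.
Chair II (chloro equatorial, fluoro axial): E = 0.25 kcal/mol.
ΔE = 0.48 − 0.25 = 0.23 kcal/mol; chair II is more stable.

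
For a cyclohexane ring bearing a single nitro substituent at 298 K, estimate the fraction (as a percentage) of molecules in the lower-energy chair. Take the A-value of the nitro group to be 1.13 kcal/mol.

87.1%

One chair has the nitro group axial (E = 1.13 kcal/mol) and the other has it equatorial (E = 0).
ΔG = 1.13 kcal/mol between the two chairs.
K = exp(ΔG/RT) with R = 1.987×10⁻³ kcal mol⁻¹ K⁻¹ and T = 298 K gives K ≈ 6.74.
Fraction in the lower-energy chair = K/(K+1) = 87.1%.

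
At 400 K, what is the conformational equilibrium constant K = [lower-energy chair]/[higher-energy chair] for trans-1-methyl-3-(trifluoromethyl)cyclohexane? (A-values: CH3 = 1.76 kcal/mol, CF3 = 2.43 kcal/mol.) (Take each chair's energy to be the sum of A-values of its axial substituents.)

K ≈ 2.32

C1 and C3 have the same parity, so for the trans isomer the two substituents are one axial and one equatorial in each chair.
Chair I (methyl axial, trifluoromethyl equatorial): E = 1.76 kcal/mol; chair II (methyl equatorial, trifluoromethyl axial): E = 2.43 kcal/mol.
ΔG = 0.67 kcal/mol between the two chairs.
K = exp(ΔG/RT) with R = 1.987×10⁻³ kcal mol⁻¹ K⁻¹ and T = 400 K gives K ≈ 2.32.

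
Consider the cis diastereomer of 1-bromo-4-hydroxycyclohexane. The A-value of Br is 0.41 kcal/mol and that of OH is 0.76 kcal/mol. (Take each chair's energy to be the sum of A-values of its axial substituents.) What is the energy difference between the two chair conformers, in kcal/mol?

0.35 kcal/mol

C1 and C4 have opposite parity, so for the cis isomer the two substituents are one axial and one equatorial in each chair.
Chair I (bromo axial, hydroxyl equatorial): E = 0.41 kcal/mol.
Chair II (bromo equatorial, hydroxyl axial): E = 0.76 kcal/mol.
ΔE = 0.76 − 0.41 = 0.35 kcal/mol; chair I is more stable.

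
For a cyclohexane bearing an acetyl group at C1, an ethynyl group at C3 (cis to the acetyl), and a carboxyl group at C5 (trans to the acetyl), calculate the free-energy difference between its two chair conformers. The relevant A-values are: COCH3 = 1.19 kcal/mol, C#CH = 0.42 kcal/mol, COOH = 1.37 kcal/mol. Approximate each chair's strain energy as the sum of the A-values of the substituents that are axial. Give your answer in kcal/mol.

0.24 kcal/mol

Chair I (acetyl axial, ethynyl axial, carboxyl equatorial): E = 1.61 kcal/mol.
Chair II (acetyl equatorial, ethynyl equatorial, carboxyl axial): E = 1.37 kcal/mol.
ΔE = 1.61 − 1.37 = 0.24 kcal/mol; chair II is more stable.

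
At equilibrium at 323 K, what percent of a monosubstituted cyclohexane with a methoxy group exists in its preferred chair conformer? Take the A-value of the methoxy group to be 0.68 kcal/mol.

One chair has the methoxy group axial (E = 0.68 kcal/mol) and the other has it equatorial (E = 0).
ΔG = 0.68 kcal/mol between the two chairs.
K = exp(ΔG/RT) with R = 1.987×10⁻³ kcal mol⁻¹ K⁻¹ and T = 323 K gives K ≈ 2.88.
Fraction in the lower-energy chair = K/(K+1) = 74.3%.

74.3%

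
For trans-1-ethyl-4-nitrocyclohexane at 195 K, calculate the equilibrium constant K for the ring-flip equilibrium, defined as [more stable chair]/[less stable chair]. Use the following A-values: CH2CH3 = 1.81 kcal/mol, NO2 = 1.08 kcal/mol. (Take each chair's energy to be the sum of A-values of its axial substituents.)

K ≈ 1735

C1 and C4 have opposite parity, so for the trans isomer the two substituents are e,e in one chair and a,a in the other.
Chair I (ethyl axial, nitro axial): E = 2.89 kcal/mol; chair II (ethyl equatorial, nitro equatorial): E = 0.00 kcal/mol.
ΔG = 2.89 kcal/mol between the two chairs.
K = exp(ΔG/RT) with R = 1.987×10⁻³ kcal mol⁻¹ K⁻¹ and T = 195 K gives K ≈ 1.73e+03.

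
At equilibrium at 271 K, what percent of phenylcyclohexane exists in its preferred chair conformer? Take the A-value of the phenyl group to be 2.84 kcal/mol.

One chair has the phenyl group axial (E = 2.84 kcal/mol) and the other has it equatorial (E = 0).
ΔG = 2.84 kcal/mol between the two chairs.
K = exp(ΔG/RT) with R = 1.987×10⁻³ kcal mol⁻¹ K⁻¹ and T = 271 K gives K ≈ 195.
Fraction in the lower-energy chair = K/(K+1) = 99.5%.

99.5%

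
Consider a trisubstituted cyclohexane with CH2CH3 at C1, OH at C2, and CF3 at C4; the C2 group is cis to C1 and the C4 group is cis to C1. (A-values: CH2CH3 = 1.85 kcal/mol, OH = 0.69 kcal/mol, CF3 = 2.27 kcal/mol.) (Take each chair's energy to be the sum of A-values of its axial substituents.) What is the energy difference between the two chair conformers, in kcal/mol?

Chair I (ethyl axial, hydroxyl equatorial, trifluoromethyl equatorial): E = 1.85 kcal/mol.
Chair II (ethyl equatorial, hydroxyl axial, trifluoromethyl axial): E = 2.96 kcal/mol.
ΔE = 2.96 − 1.85 = 1.11 kcal/mol; chair I is more stable.

1.11 kcal/mol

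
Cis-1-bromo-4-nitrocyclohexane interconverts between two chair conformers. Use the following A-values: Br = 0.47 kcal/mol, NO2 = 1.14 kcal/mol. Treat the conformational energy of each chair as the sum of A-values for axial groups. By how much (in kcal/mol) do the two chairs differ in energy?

0.67 kcal/mol

C1 and C4 have opposite parity, so for the cis isomer the two substituents are one axial and one equatorial in each chair.
Chair I (bromo axial, nitro equatorial): E = 0.47 kcal/mol.
Chair II (bromo equatorial, nitro axial): E = 1.14 kcal/mol.
ΔE = 1.14 − 0.47 = 0.67 kcal/mol; chair I is more stable.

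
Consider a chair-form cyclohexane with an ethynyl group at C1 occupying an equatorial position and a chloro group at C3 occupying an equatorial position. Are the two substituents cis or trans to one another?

cis

C1 and C3 have the same parity, so their axial bonds point in the same direction.
With same-parity carbons, two substituents on the same face are both axial or both equatorial; opposite faces give one of each.
Here the groups are equatorial/equatorial → same face → cis.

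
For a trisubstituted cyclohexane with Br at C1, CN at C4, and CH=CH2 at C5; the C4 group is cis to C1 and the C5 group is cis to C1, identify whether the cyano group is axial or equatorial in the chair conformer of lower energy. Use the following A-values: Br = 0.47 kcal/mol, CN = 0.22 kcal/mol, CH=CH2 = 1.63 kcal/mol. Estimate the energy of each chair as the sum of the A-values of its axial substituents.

Chair I (bromo axial, cyano equatorial, vinyl axial): E = 2.10 kcal/mol.
Chair II (bromo equatorial, cyano axial, vinyl equatorial): E = 0.22 kcal/mol.
Chair II is the more stable (lower-energy) conformer, and in that chair the cyano group is axial.

axial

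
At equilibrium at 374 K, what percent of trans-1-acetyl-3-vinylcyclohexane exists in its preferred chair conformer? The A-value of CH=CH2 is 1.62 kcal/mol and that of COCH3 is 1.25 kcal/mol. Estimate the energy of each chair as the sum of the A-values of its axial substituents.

62.2%

C1 and C3 have the same parity, so for the trans isomer the two substituents are one axial and one equatorial in each chair.
Chair I (vinyl axial, acetyl equatorial): E = 1.62 kcal/mol; chair II (vinyl equatorial, acetyl axial): E = 1.25 kcal/mol.
ΔG = 0.37 kcal/mol between the two chairs.
K = exp(ΔG/RT) with R = 1.987×10⁻³ kcal mol⁻¹ K⁻¹ and T = 374 K gives K ≈ 1.65.
Fraction in the lower-energy chair = K/(K+1) = 62.2%.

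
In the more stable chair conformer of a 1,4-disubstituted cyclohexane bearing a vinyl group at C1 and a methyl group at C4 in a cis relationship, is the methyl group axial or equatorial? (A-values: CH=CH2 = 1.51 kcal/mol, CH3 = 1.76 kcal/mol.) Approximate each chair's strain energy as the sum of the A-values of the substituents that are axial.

equatorial

C1 and C4 have opposite parity, so for the cis isomer the two substituents are one axial and one equatorial in each chair.
Chair I (vinyl axial, methyl equatorial): E = 1.51 kcal/mol.
Chair II (vinyl equatorial, methyl axial): E = 1.76 kcal/mol.
Chair I is the more stable (lower-energy) conformer, and in that chair the methyl group is equatorial.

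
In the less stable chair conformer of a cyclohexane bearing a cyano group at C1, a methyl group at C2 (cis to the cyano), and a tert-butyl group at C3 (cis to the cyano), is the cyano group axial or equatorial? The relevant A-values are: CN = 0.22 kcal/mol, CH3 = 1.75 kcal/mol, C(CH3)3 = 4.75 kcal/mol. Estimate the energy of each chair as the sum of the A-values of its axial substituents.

axial

Chair I (cyano axial, methyl equatorial, tert-butyl axial): E = 4.97 kcal/mol.
Chair II (cyano equatorial, methyl axial, tert-butyl equatorial): E = 1.75 kcal/mol.
Chair I is the less stable (higher-energy) conformer, and in that chair the cyano group is axial.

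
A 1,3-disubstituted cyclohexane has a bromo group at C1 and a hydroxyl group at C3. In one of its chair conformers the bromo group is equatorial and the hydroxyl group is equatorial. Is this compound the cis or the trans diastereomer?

cis

C1 and C3 have the same parity, so their axial bonds point in the same direction.
With same-parity carbons, two substituents on the same face are both axial or both equatorial; opposite faces give one of each.
Here the groups are equatorial/equatorial → same face → cis.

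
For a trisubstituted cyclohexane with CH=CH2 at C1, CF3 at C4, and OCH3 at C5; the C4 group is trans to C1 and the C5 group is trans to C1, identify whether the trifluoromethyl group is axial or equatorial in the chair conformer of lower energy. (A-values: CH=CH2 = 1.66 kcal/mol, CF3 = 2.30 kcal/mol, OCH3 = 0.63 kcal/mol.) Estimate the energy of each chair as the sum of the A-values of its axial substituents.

equatorial

Chair I (vinyl axial, trifluoromethyl axial, methoxy equatorial): E = 3.96 kcal/mol.
Chair II (vinyl equatorial, trifluoromethyl equatorial, methoxy axial): E = 0.63 kcal/mol.
Chair II is the more stable (lower-energy) conformer, and in that chair the trifluoromethyl group is equatorial.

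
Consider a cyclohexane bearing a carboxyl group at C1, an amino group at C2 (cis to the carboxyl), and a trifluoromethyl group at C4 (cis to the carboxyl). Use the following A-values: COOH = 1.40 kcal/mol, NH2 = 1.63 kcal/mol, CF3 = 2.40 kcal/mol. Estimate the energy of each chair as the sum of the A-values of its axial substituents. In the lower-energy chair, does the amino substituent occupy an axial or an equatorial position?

equatorial

Chair I (carboxyl axial, amino equatorial, trifluoromethyl equatorial): E = 1.40 kcal/mol.
Chair II (carboxyl equatorial, amino axial, trifluoromethyl axial): E = 4.03 kcal/mol.
Chair I is the more stable (lower-energy) conformer, and in that chair the amino group is equatorial.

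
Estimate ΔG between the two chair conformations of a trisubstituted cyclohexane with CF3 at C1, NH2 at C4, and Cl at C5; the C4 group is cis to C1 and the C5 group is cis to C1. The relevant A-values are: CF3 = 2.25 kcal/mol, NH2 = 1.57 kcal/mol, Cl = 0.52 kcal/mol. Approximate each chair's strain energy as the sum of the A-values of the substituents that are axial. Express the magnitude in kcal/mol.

Chair I (trifluoromethyl axial, amino equatorial, chloro axial): E = 2.77 kcal/mol.
Chair II (trifluoromethyl equatorial, amino axial, chloro equatorial): E = 1.57 kcal/mol.
ΔE = 2.77 − 1.57 = 1.20 kcal/mol; chair II is more stable.

1.20 kcal/mol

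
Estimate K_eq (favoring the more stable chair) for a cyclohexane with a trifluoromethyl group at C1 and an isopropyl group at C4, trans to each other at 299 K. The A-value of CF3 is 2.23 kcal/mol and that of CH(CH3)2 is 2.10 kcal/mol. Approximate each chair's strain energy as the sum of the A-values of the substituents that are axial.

C1 and C4 have opposite parity, so for the trans isomer the two substituents are e,e in one chair and a,a in the other.
Chair I (trifluoromethyl axial, isopropyl axial): E = 4.33 kcal/mol; chair II (trifluoromethyl equatorial, isopropyl equatorial): E = 0.00 kcal/mol.
ΔG = 4.33 kcal/mol between the two chairs.
K = exp(ΔG/RT) with R = 1.987×10⁻³ kcal mol⁻¹ K⁻¹ and T = 299 K gives K ≈ 1.46e+03.

K ≈ 1463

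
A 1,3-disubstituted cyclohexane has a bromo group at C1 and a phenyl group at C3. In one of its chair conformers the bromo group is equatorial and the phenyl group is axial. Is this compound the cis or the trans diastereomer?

C1 and C3 have the same parity, so their axial bonds point in the same direction.
With same-parity carbons, two substituents on the same face are both axial or both equatorial; opposite faces give one of each.
Here the groups are equatorial/axial → opposite face → trans.

trans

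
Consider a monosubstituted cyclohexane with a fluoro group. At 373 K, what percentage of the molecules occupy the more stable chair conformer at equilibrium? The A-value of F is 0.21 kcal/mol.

57.0%

One chair has the fluoro group axial (E = 0.21 kcal/mol) and the other has it equatorial (E = 0).
ΔG = 0.21 kcal/mol between the two chairs.
K = exp(ΔG/RT) with R = 1.987×10⁻³ kcal mol⁻¹ K⁻¹ and T = 373 K gives K ≈ 1.33.
Fraction in the lower-energy chair = K/(K+1) = 57.0%.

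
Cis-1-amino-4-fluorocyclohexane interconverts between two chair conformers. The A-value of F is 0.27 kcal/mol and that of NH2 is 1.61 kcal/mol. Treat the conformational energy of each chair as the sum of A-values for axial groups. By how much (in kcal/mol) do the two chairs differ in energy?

C1 and C4 have opposite parity, so for the cis isomer the two substituents are one axial and one equatorial in each chair.
Chair I (fluoro axial, amino equatorial): E = 0.27 kcal/mol.
Chair II (fluoro equatorial, amino axial): E = 1.61 kcal/mol.
ΔE = 1.61 − 0.27 = 1.34 kcal/mol; chair I is more stable.

1.34 kcal/mol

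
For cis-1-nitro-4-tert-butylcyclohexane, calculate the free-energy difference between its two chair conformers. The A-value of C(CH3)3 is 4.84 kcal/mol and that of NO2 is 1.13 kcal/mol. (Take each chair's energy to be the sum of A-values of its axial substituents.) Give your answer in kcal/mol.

C1 and C4 have opposite parity, so for the cis isomer the two substituents are one axial and one equatorial in each chair.
Chair I (tert-butyl axial, nitro equatorial): E = 4.84 kcal/mol.
Chair II (tert-butyl equatorial, nitro axial): E = 1.13 kcal/mol.
ΔE = 4.84 − 1.13 = 3.71 kcal/mol; chair II is more stable.

3.71 kcal/mol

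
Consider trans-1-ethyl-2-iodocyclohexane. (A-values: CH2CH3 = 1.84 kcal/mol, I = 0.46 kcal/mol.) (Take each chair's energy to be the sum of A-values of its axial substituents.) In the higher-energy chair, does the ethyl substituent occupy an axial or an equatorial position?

axial

C1 and C2 have opposite parity, so for the trans isomer the two substituents are e,e in one chair and a,a in the other.
Chair I (ethyl axial, iodo axial): E = 2.30 kcal/mol.
Chair II (ethyl equatorial, iodo equatorial): E = 0.00 kcal/mol.
Chair I is the less stable (higher-energy) conformer, and in that chair the ethyl group is axial.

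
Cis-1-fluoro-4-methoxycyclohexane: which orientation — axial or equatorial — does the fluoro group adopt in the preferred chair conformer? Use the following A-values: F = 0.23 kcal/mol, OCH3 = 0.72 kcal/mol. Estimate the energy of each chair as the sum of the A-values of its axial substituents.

C1 and C4 have opposite parity, so for the cis isomer the two substituents are one axial and one equatorial in each chair.
Chair I (fluoro axial, methoxy equatorial): E = 0.23 kcal/mol.
Chair II (fluoro equatorial, methoxy axial): E = 0.72 kcal/mol.
Chair I is the more stable (lower-energy) conformer, and in that chair the fluoro group is axial.

axial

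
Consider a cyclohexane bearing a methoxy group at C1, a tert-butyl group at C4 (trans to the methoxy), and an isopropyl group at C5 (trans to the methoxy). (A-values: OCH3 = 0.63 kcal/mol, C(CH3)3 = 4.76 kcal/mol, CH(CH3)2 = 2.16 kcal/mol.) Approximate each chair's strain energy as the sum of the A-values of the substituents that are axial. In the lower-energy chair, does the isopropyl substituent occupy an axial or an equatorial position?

Chair I (methoxy axial, tert-butyl axial, isopropyl equatorial): E = 5.39 kcal/mol.
Chair II (methoxy equatorial, tert-butyl equatorial, isopropyl axial): E = 2.16 kcal/mol.
Chair II is the more stable (lower-energy) conformer, and in that chair the isopropyl group is axial.

axial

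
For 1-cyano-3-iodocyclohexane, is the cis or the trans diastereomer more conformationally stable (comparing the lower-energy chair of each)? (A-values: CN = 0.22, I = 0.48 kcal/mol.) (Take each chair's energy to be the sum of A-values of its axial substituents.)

cis

At 1,3 positions (parity same): cis → (e,e or a,a); trans → (a,e or e,a).
Best chair for cis: E = 0.00 kcal/mol; best chair for trans: E = 0.22 kcal/mol.
The cis isomer is lower by 0.22 kcal/mol.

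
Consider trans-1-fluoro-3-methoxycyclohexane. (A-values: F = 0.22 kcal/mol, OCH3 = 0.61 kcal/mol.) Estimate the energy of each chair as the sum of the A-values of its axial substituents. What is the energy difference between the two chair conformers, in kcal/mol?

0.39 kcal/mol

C1 and C3 have the same parity, so for the trans isomer the two substituents are one axial and one equatorial in each chair.
Chair I (fluoro axial, methoxy equatorial): E = 0.22 kcal/mol.
Chair II (fluoro equatorial, methoxy axial): E = 0.61 kcal/mol.
ΔE = 0.61 − 0.22 = 0.39 kcal/mol; chair I is more stable.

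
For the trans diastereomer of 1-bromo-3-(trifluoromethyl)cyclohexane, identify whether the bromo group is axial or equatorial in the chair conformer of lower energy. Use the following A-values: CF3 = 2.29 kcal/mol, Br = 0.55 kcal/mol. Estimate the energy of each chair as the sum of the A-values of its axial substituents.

C1 and C3 have the same parity, so for the trans isomer the two substituents are one axial and one equatorial in each chair.
Chair I (trifluoromethyl axial, bromo equatorial): E = 2.29 kcal/mol.
Chair II (trifluoromethyl equatorial, bromo axial): E = 0.55 kcal/mol.
Chair II is the more stable (lower-energy) conformer, and in that chair the bromo group is axial.

axial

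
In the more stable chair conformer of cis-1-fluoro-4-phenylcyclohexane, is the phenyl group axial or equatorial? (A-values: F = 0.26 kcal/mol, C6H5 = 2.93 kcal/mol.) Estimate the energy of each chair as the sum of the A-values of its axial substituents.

C1 and C4 have opposite parity, so for the cis isomer the two substituents are one axial and one equatorial in each chair.
Chair I (fluoro axial, phenyl equatorial): E = 0.26 kcal/mol.
Chair II (fluoro equatorial, phenyl axial): E = 2.93 kcal/mol.
Chair I is the more stable (lower-energy) conformer, and in that chair the phenyl group is equatorial.

equatorial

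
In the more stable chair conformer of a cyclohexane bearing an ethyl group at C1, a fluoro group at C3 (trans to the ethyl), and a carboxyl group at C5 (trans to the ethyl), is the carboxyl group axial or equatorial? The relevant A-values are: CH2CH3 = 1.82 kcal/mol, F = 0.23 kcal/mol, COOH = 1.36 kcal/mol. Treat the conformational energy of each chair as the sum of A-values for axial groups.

Chair I (ethyl axial, fluoro equatorial, carboxyl equatorial): E = 1.82 kcal/mol.
Chair II (ethyl equatorial, fluoro axial, carboxyl axial): E = 1.59 kcal/mol.
Chair II is the more stable (lower-energy) conformer, and in that chair the carboxyl group is axial.

axial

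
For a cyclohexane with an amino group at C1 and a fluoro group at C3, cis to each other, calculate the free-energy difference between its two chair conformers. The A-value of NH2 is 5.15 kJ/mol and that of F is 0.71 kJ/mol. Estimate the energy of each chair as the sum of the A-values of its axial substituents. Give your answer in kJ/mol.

5.86 kJ/mol

C1 and C3 have the same parity, so for the cis isomer the two substituents are e,e in one chair and a,a in the other.
Chair I (amino axial, fluoro axial): E = 5.86 kJ/mol.
Chair II (amino equatorial, fluoro equatorial): E = 0.00 kJ/mol.
ΔE = 5.86 − 0.00 = 5.86 kJ/mol; chair II is more stable.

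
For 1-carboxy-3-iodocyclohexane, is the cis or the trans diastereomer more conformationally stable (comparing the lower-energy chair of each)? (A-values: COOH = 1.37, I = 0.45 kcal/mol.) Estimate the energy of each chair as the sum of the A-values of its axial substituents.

At 1,3 positions (parity same): cis → (e,e or a,a); trans → (a,e or e,a).
Best chair for cis: E = 0.00 kcal/mol; best chair for trans: E = 0.45 kcal/mol.
The cis isomer is lower by 0.45 kcal/mol.

cis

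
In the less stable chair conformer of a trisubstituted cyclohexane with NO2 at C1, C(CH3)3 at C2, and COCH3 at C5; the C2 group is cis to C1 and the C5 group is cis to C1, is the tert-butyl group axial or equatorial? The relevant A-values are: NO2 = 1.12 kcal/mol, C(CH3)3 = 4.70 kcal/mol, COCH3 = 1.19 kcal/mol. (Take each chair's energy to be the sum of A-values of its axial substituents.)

Chair I (nitro axial, tert-butyl equatorial, acetyl axial): E = 2.31 kcal/mol.
Chair II (nitro equatorial, tert-butyl axial, acetyl equatorial): E = 4.70 kcal/mol.
Chair II is the less stable (higher-energy) conformer, and in that chair the tert-butyl group is axial.

axial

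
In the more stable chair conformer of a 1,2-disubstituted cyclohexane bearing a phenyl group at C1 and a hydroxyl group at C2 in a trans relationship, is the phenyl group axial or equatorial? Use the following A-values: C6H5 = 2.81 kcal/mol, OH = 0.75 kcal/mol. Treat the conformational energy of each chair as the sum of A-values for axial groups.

C1 and C2 have opposite parity, so for the trans isomer the two substituents are e,e in one chair and a,a in the other.
Chair I (phenyl axial, hydroxyl axial): E = 3.56 kcal/mol.
Chair II (phenyl equatorial, hydroxyl equatorial): E = 0.00 kcal/mol.
Chair II is the more stable (lower-energy) conformer, and in that chair the phenyl group is equatorial.

equatorial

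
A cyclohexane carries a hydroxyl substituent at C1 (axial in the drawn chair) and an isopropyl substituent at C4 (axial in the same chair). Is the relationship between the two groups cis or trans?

trans

C1 and C4 have opposite parity, so their axial bonds point in opposite directions.
With opposite-parity carbons, two substituents on the same face are one axial and one equatorial; opposite faces give both axial or both equatorial.
Here the groups are axial/axial → opposite face → trans.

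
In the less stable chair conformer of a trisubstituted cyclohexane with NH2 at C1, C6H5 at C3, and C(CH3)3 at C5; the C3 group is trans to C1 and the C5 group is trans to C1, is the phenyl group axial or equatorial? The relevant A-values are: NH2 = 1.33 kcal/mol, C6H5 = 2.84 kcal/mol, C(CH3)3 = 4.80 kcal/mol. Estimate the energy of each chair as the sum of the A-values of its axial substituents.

axial

Chair I (amino axial, phenyl equatorial, tert-butyl equatorial): E = 1.33 kcal/mol.
Chair II (amino equatorial, phenyl axial, tert-butyl axial): E = 7.64 kcal/mol.
Chair II is the less stable (higher-energy) conformer, and in that chair the phenyl group is axial.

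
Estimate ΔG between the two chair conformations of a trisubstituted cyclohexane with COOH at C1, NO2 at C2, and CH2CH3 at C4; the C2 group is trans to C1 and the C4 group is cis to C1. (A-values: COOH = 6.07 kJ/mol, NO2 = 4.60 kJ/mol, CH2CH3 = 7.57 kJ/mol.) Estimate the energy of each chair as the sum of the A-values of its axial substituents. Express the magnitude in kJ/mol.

Chair I (carboxyl axial, nitro axial, ethyl equatorial): E = 10.67 kJ/mol.
Chair II (carboxyl equatorial, nitro equatorial, ethyl axial): E = 7.57 kJ/mol.
ΔE = 10.67 − 7.57 = 3.10 kJ/mol; chair II is more stable.

3.10 kJ/mol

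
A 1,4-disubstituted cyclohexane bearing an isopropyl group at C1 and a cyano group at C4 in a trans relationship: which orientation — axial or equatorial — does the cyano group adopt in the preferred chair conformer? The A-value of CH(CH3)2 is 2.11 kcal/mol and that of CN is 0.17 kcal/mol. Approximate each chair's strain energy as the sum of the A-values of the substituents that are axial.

equatorial

C1 and C4 have opposite parity, so for the trans isomer the two substituents are e,e in one chair and a,a in the other.
Chair I (isopropyl axial, cyano axial): E = 2.28 kcal/mol.
Chair II (isopropyl equatorial, cyano equatorial): E = 0.00 kcal/mol.
Chair II is the more stable (lower-energy) conformer, and in that chair the cyano group is equatorial.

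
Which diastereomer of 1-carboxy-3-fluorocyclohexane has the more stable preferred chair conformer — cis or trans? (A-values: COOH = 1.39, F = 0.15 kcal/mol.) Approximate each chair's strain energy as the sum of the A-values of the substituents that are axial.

cis

At 1,3 positions (parity same): cis → (e,e or a,a); trans → (a,e or e,a).
Best chair for cis: E = 0.00 kcal/mol; best chair for trans: E = 0.15 kcal/mol.
The cis isomer is lower by 0.15 kcal/mol.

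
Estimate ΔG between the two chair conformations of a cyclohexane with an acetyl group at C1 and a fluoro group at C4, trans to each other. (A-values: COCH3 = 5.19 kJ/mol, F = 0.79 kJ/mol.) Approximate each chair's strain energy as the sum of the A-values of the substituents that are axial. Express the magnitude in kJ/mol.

C1 and C4 have opposite parity, so for the trans isomer the two substituents are e,e in one chair and a,a in the other.
Chair I (acetyl axial, fluoro axial): E = 5.98 kJ/mol.
Chair II (acetyl equatorial, fluoro equatorial): E = 0.00 kJ/mol.
ΔE = 5.98 − 0.00 = 5.98 kJ/mol; chair II is more stable.

5.98 kJ/mol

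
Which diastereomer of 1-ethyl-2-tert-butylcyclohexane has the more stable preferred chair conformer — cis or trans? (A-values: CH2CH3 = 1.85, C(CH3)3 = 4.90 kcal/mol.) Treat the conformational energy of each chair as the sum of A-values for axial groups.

At 1,2 positions (parity opposite): cis → (a,e or e,a); trans → (e,e or a,a).
Best chair for cis: E = 1.85 kcal/mol; best chair for trans: E = 0.00 kcal/mol.
The trans isomer is lower by 1.85 kcal/mol.

trans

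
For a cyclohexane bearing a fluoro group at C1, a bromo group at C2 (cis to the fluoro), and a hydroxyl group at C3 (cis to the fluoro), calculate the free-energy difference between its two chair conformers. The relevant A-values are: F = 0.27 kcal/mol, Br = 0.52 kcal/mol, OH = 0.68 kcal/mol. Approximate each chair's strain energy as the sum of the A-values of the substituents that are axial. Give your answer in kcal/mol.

0.43 kcal/mol

Chair I (fluoro axial, bromo equatorial, hydroxyl axial): E = 0.95 kcal/mol.
Chair II (fluoro equatorial, bromo axial, hydroxyl equatorial): E = 0.52 kcal/mol.
ΔE = 0.95 − 0.52 = 0.43 kcal/mol; chair II is more stable.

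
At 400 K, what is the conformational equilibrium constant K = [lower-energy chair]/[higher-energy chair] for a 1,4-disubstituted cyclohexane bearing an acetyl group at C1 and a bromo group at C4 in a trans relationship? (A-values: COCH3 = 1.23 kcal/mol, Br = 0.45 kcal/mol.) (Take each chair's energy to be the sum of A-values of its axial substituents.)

C1 and C4 have opposite parity, so for the trans isomer the two substituents are e,e in one chair and a,a in the other.
Chair I (acetyl axial, bromo axial): E = 1.68 kcal/mol; chair II (acetyl equatorial, bromo equatorial): E = 0.00 kcal/mol.
ΔG = 1.68 kcal/mol between the two chairs.
K = exp(ΔG/RT) with R = 1.987×10⁻³ kcal mol⁻¹ K⁻¹ and T = 400 K gives K ≈ 8.28.

K ≈ 8.28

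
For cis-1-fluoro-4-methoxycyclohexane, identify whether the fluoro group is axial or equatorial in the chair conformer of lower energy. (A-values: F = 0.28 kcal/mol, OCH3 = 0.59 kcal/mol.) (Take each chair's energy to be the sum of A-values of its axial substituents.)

axial

C1 and C4 have opposite parity, so for the cis isomer the two substituents are one axial and one equatorial in each chair.
Chair I (fluoro axial, methoxy equatorial): E = 0.28 kcal/mol.
Chair II (fluoro equatorial, methoxy axial): E = 0.59 kcal/mol.
Chair I is the more stable (lower-energy) conformer, and in that chair the fluoro group is axial.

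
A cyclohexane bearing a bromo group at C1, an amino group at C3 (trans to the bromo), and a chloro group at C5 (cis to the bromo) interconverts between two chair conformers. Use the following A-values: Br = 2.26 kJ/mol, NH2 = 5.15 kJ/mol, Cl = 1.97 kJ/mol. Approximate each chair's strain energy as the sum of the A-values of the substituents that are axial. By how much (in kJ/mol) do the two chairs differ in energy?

0.92 kJ/mol

Chair I (bromo axial, amino equatorial, chloro axial): E = 4.23 kJ/mol.
Chair II (bromo equatorial, amino axial, chloro equatorial): E = 5.15 kJ/mol.
ΔE = 5.15 − 4.23 = 0.92 kJ/mol; chair I is more stable.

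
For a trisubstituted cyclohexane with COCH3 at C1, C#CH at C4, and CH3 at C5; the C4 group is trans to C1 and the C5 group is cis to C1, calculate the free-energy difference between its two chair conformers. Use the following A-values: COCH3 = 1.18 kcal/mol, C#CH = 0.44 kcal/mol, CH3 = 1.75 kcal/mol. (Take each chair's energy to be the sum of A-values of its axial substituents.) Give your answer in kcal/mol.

Chair I (acetyl axial, ethynyl axial, methyl axial): E = 3.37 kcal/mol.
Chair II (acetyl equatorial, ethynyl equatorial, methyl equatorial): E = 0.00 kcal/mol.
ΔE = 3.37 − 0.00 = 3.37 kcal/mol; chair II is more stable.

3.37 kcal/mol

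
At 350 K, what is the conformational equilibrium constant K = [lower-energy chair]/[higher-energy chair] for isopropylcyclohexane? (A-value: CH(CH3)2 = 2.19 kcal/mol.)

K ≈ 23.3

One chair has the isopropyl group axial (E = 2.19 kcal/mol) and the other has it equatorial (E = 0).
ΔG = 2.19 kcal/mol between the two chairs.
K = exp(ΔG/RT) with R = 1.987×10⁻³ kcal mol⁻¹ K⁻¹ and T = 350 K gives K ≈ 23.3.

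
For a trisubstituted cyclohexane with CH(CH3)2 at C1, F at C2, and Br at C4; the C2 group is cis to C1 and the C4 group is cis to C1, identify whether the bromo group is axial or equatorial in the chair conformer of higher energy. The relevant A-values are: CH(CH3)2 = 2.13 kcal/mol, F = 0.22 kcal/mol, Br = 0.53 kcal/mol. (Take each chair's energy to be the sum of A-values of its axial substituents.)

Chair I (isopropyl axial, fluoro equatorial, bromo equatorial): E = 2.13 kcal/mol.
Chair II (isopropyl equatorial, fluoro axial, bromo axial): E = 0.75 kcal/mol.
Chair I is the less stable (higher-energy) conformer, and in that chair the bromo group is equatorial.

equatorial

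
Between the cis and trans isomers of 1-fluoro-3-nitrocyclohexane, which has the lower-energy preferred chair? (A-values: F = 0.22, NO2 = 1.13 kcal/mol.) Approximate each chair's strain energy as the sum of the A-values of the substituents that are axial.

cis

At 1,3 positions (parity same): cis → (e,e or a,a); trans → (a,e or e,a).
Best chair for cis: E = 0.00 kcal/mol; best chair for trans: E = 0.22 kcal/mol.
The cis isomer is lower by 0.22 kcal/mol.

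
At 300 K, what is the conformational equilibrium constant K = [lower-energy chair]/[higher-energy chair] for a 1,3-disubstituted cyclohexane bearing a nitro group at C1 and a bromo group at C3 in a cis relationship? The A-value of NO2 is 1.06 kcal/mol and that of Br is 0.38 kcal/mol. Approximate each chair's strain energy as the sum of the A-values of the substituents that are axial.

K ≈ 11.2

C1 and C3 have the same parity, so for the cis isomer the two substituents are e,e in one chair and a,a in the other.
Chair I (nitro axial, bromo axial): E = 1.44 kcal/mol; chair II (nitro equatorial, bromo equatorial): E = 0.00 kcal/mol.
ΔG = 1.44 kcal/mol between the two chairs.
K = exp(ΔG/RT) with R = 1.987×10⁻³ kcal mol⁻¹ K⁻¹ and T = 300 K gives K ≈ 11.2.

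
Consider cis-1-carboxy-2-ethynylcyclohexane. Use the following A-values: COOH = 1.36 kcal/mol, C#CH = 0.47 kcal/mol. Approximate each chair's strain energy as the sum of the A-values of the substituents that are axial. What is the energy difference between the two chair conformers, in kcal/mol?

C1 and C2 have opposite parity, so for the cis isomer the two substituents are one axial and one equatorial in each chair.
Chair I (carboxyl axial, ethynyl equatorial): E = 1.36 kcal/mol.
Chair II (carboxyl equatorial, ethynyl axial): E = 0.47 kcal/mol.
ΔE = 1.36 − 0.47 = 0.89 kcal/mol; chair II is more stable.

0.89 kcal/mol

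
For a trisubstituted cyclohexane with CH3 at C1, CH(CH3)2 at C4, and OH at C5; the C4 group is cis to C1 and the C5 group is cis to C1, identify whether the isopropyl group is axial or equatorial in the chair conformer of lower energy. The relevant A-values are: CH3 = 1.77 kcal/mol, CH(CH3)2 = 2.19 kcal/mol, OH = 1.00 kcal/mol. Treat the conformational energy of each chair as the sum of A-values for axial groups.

axial

Chair I (methyl axial, isopropyl equatorial, hydroxyl axial): E = 2.77 kcal/mol.
Chair II (methyl equatorial, isopropyl axial, hydroxyl equatorial): E = 2.19 kcal/mol.
Chair II is the more stable (lower-energy) conformer, and in that chair the isopropyl group is axial.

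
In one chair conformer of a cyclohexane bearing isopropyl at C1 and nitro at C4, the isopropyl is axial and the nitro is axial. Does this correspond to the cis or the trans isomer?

trans

C1 and C4 have opposite parity, so their axial bonds point in opposite directions.
With opposite-parity carbons, two substituents on the same face are one axial and one equatorial; opposite faces give both axial or both equatorial.
Here the groups are axial/axial → opposite face → trans.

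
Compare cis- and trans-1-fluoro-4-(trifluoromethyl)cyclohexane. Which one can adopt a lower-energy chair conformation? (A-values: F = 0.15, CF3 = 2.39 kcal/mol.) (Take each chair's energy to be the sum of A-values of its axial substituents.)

trans

At 1,4 positions (parity opposite): cis → (a,e or e,a); trans → (e,e or a,a).
Best chair for cis: E = 0.15 kcal/mol; best chair for trans: E = 0.00 kcal/mol.
The trans isomer is lower by 0.15 kcal/mol.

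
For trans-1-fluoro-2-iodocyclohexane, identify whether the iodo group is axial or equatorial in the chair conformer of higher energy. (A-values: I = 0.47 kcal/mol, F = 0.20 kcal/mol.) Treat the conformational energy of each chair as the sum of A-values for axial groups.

axial

C1 and C2 have opposite parity, so for the trans isomer the two substituents are e,e in one chair and a,a in the other.
Chair I (iodo axial, fluoro axial): E = 0.67 kcal/mol.
Chair II (iodo equatorial, fluoro equatorial): E = 0.00 kcal/mol.
Chair I is the less stable (higher-energy) conformer, and in that chair the iodo group is axial.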